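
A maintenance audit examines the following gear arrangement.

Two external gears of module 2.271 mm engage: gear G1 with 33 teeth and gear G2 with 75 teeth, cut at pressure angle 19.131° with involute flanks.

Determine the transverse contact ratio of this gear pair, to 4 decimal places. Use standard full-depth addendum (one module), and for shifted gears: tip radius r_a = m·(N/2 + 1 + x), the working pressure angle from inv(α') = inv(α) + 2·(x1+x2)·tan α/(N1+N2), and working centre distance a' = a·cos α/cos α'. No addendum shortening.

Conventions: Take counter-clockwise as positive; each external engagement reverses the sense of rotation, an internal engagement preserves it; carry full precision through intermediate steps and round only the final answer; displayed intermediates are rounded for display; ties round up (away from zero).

topology: single-mesh involute geometry — m = 2.271, 33T/75T pair
base radii: r_b1 = 35.402014, r_b2 = 80.459123
tip radii: r_a1 = 39.742500, r_a2 = 87.433500
no profile shift: α' = α, a' = a
action lengths: √(r_a1²−r_b1²) = 18.060003, √(r_a2²−r_b2²) = 34.219096
base pitch p_b = π·m·cos α = 6.740528
CR = (18.060003 + 34.219096 − 122.634000·sin 19.13100°)/6.740528 = 1.793386
contact ratio ≈ 1.7934

1.7934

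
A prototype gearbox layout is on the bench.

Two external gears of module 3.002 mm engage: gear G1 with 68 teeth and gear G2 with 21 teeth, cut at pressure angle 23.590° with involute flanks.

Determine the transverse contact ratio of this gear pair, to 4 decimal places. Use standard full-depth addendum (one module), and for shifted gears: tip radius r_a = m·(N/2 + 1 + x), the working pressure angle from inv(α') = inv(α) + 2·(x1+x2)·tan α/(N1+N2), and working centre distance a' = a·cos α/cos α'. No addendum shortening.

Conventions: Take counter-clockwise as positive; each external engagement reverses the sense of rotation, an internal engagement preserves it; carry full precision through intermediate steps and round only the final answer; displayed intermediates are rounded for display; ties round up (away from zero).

1.5389

class = single-mesh tooth geometry [involute pair 68T × 21T, m = 3.002]
base radii: r_b1 = 93.538442, r_b2 = 28.886872
tip radii: r_a1 = 105.070000, r_a2 = 34.523000
no profile shift: α' = α, a' = a
action lengths: √(r_a1²−r_b1²) = 47.856712, √(r_a2²−r_b2²) = 18.904660
base pitch p_b = π·m·cos α = 8.642932
CR = (47.856712 + 18.904660 − 133.589000·sin 23.59000°)/8.642932 = 1.538889
contact ratio ≈ 1.5389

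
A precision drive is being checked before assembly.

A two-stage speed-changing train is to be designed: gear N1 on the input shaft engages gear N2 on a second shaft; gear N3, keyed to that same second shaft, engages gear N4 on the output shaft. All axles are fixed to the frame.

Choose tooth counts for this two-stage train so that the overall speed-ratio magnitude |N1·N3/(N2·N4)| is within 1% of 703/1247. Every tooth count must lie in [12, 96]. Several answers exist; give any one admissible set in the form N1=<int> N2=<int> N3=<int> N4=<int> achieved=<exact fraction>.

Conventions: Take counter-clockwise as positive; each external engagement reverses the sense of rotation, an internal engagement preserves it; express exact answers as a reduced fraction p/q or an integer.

N1=19 N2=29 N3=37 N4=43 achieved=703/1247

class = fixed-axis compound train [2-stage, 703/1247 wanted]
target = 703/1247 in lowest terms: an exact hit needs N1·N3 = k·703 and N2·N4 = k·1247 for one integer k, every count in [12, 96]; additionally prefer no 1:1 stage (N1 ≠ N2, N3 ≠ N4)
k = 1: N1·N3 = 703 = 19·37, N2·N4 = 1247 = 29·43
achieved = 19·37/(29·43) = 703/1247; |achieved − target| = 0 ≤ 703/124700 ✓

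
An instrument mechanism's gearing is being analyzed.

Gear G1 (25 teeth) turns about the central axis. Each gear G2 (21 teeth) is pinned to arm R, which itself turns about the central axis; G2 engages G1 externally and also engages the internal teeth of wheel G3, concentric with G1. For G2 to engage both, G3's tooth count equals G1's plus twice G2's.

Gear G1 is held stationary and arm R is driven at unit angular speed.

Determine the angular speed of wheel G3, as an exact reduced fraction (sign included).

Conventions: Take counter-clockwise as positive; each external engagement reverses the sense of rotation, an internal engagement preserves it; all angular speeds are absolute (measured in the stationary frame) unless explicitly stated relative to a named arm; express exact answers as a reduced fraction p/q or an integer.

92/67

recognized (axles ride arm R): planetary set, 25/21/67 teeth
ring teeth: 25 + 2·21 = 67
25(ω_sun−ω_arm) = −67(ω_ring−ω_arm),  ω_sun = 0, ω_arm = 1
ω_ring = 1 − (25/67)(0−1) = 92/67
exact speed ratio = 92/67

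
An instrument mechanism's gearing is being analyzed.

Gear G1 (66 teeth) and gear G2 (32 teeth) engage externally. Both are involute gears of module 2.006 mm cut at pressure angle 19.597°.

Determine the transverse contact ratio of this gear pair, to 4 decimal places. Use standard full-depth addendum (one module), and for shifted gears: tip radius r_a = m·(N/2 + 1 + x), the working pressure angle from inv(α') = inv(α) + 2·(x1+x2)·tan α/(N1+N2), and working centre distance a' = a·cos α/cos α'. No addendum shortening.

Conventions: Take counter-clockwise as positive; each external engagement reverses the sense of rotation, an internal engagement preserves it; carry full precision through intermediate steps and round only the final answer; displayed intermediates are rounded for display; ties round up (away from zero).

1.7545

topology: single-mesh involute geometry — m = 2.006, 66T/32T pair
base radii: r_b1 = 62.363482, r_b2 = 30.236840
tip radii: r_a1 = 68.204000, r_a2 = 34.102000
no profile shift: α' = α, a' = a
action lengths: √(r_a1²−r_b1²) = 27.614883, √(r_a2²−r_b2²) = 15.769589
base pitch p_b = π·m·cos α = 5.936990
CR = (27.614883 + 15.769589 − 98.294000·sin 19.59700°)/5.936990 = 1.754499
contact ratio ≈ 1.7545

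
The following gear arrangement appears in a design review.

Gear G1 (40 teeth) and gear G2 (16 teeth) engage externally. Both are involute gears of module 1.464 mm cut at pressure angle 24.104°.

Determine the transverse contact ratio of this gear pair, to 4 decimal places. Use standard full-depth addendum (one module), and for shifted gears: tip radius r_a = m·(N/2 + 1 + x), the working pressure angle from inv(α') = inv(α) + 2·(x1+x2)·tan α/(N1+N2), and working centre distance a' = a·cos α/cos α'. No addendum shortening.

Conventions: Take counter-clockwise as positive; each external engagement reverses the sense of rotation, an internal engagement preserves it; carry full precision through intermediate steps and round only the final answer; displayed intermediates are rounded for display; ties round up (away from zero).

topology: single-mesh involute geometry — m = 1.464, 40T/16T pair
base radii: r_b1 = 26.726950, r_b2 = 10.690780
tip radii: r_a1 = 30.744000, r_a2 = 13.176000
no profile shift: α' = α, a' = a
action lengths: √(r_a1²−r_b1²) = 15.194199, √(r_a2²−r_b2²) = 7.701571
base pitch p_b = π·m·cos α = 4.198259
CR = (15.194199 + 7.701571 − 40.992000·sin 24.10400°)/4.198259 = 1.466054
contact ratio ≈ 1.4661

1.4661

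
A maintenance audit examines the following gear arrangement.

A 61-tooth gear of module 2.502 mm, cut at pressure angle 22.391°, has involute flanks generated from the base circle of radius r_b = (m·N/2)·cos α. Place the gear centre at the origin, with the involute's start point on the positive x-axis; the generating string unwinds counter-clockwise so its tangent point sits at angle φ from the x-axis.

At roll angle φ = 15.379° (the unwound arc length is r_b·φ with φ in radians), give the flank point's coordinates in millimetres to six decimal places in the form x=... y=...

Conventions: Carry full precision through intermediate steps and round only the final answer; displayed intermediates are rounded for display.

class = single-mesh tooth geometry [base-circle involute, m = 2.502, 61T]
pitch radius r_p = m·N/2 = 2.502·61/2 = 76.311000
base radius r_b = r_p·cos α = 76.311000·cos 22.391° = 70.557599
roll angle φ = 15.379° = 0.26841419 rad
x = r_b·(cos φ + φ·sin φ) = 73.053705
y = r_b·(sin φ − φ·cos φ) = 0.451551

x=73.053705 y=0.451551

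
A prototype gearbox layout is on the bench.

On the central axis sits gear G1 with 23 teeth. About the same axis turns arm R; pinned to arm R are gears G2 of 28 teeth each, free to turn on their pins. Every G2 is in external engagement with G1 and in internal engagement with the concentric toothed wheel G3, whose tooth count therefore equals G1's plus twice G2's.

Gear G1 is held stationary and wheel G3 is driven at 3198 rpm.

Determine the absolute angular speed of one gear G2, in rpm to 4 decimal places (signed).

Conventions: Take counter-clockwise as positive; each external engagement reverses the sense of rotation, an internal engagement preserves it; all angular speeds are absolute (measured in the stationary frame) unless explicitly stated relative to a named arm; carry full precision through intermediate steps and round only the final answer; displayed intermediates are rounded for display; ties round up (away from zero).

recognized (axles ride arm R): planetary set, 23/28/79 teeth
normalise by the input: solve with ω_ring = 1, then scale by 3198 rpm
ring teeth: 23 + 2·28 = 79
23(ω_sun−ω_arm) = −79(ω_ring−ω_arm),  ω_sun = 0, ω_ring = 1
23(0−ω_arm) = −79(1−ω_arm)  ⇒  102·ω_arm = 79  ⇒  ω_arm = 79/102
sun–planet mesh: 23·(0−79/102) = −28·(ω_p−ω_arm)  ⇒  ω_p−ω_arm = 1817/2856
ω_p = 79/102 + 1817/2856 = 79/56
scale: ω_p = 79/56 × 3198 rpm = +4511.4643 rpm

+4511.4643 rpm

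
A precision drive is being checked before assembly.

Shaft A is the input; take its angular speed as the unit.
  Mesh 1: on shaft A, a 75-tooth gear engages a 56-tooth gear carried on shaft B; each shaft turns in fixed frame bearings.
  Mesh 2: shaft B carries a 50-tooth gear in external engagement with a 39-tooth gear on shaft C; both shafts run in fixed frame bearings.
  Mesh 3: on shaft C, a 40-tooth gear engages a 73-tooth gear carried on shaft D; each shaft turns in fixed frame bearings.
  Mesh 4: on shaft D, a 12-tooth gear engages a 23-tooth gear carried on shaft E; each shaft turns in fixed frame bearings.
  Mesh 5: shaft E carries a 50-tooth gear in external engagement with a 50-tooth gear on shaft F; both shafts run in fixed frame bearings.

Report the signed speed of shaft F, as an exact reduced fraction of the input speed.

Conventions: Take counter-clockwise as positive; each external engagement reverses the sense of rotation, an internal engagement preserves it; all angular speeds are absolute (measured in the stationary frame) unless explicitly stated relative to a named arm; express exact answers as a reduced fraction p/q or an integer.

5-mesh fixed-axis compound train (all bearings frame-fixed)
mesh 1 [75T→56T]: |ω|/ω_in = 1×75/56 = 75/56, sense flips to −
mesh 2 [50T→39T]: |ω|/ω_in = (75/56)×50/39 = 625/364, sense flips to +
mesh 3 [40T→73T]: |ω|/ω_in = (625/364)×40/73 = 6250/6643, sense flips to −
mesh 4 [12T→23T]: |ω|/ω_in = (6250/6643)×12/23 = 75000/152789, sense flips to +
mesh 5 [50T→50T]: |ω|/ω_in = (75000/152789)×50/50 = 75000/152789, sense flips to −
signed output speed (× input speed) = -75000/152789

-75000/152789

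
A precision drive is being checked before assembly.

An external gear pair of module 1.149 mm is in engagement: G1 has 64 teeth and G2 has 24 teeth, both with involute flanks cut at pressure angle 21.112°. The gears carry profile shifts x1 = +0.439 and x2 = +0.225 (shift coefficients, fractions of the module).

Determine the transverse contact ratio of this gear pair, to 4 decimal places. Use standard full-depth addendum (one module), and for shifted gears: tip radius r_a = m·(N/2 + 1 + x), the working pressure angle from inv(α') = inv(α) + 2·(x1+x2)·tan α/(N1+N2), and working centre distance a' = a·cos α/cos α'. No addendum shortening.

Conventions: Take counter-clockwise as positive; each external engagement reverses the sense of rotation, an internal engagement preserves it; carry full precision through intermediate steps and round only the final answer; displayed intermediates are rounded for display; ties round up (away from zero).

topology: single-mesh involute geometry — m = 1.149, 64T/24T pair
base radii: r_b1 = 34.300063, r_b2 = 12.862523
tip radii: r_a1 = 38.421411, r_a2 = 15.195525
inv(α') = inv(21.112°) + 2·(+0.439+0.225)·tan α/(64+24) = 0.02346135  ⇒  α' = 23.13027°
a' = a·cos α / cos α' = 50.5560·cos 21.112°/cos 23.13027° = 51.285193
action lengths: √(r_a1²−r_b1²) = 17.312150, √(r_a2²−r_b2²) = 8.090703
base pitch p_b = π·m·cos α = 3.367401
CR = (17.312150 + 8.090703 − 51.285193·sin 23.13027°)/3.367401 = 1.561100
contact ratio ≈ 1.5611

1.5611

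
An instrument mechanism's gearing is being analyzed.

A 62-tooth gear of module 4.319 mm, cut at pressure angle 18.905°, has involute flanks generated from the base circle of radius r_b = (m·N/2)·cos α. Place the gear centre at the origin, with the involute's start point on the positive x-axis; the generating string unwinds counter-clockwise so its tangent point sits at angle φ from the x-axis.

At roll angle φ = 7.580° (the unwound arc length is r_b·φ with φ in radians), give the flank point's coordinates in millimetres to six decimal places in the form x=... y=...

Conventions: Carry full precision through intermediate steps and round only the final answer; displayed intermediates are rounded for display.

class = single-mesh tooth geometry [base-circle involute, m = 4.319, 62T]
pitch radius r_p = m·N/2 = 4.319·62/2 = 133.889000
base radius r_b = r_p·cos α = 133.889000·cos 18.905° = 126.666637
roll angle φ = 7.580° = 0.13229596 rad
x = r_b·(cos φ + φ·sin φ) = 127.770266
y = r_b·(sin φ − φ·cos φ) = 0.097593

x=127.770266 y=0.097593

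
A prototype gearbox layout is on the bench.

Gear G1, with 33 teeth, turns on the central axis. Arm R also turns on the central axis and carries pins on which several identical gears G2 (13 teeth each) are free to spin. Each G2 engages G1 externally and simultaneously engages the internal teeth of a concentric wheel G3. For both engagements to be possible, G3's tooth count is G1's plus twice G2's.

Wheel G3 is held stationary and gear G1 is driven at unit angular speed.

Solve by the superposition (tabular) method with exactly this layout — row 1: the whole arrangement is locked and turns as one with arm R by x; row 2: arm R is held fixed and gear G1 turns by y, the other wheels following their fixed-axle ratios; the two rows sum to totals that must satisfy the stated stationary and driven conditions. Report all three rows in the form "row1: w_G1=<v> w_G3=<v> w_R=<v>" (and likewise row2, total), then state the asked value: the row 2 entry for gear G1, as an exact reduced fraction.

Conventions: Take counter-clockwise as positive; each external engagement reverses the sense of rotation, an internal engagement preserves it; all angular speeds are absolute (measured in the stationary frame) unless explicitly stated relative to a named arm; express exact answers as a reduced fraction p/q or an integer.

recognized (axles ride arm R): planetary set, 33/13/59 teeth
superposition row 1 [locked train]: every member turns x
row 2 (arm held, sun turns y): ω_ring = −(33/59)·y, ω_arm = 0
boundary: total ω_ring = x − (33/59)·y = 0 and total ω_sun = x + y = 1  ⇒  y = 59/92, x = 33/92
row 2 ring = −(33/59)·59/92 = -33/92
totals (row 1 + row 2): sun 33/92 + 59/92 = 1, ring 33/92 + (-33/92) = 0, arm 33/92 + 0 = 33/92
asked cell (row2, sun) = 59/92

row1: w_G1=33/92 w_G3=33/92 w_R=33/92
row2: w_G1=59/92 w_G3=-33/92 w_R=0
total: w_G1=1 w_G3=0 w_R=33/92
asked value: 59/92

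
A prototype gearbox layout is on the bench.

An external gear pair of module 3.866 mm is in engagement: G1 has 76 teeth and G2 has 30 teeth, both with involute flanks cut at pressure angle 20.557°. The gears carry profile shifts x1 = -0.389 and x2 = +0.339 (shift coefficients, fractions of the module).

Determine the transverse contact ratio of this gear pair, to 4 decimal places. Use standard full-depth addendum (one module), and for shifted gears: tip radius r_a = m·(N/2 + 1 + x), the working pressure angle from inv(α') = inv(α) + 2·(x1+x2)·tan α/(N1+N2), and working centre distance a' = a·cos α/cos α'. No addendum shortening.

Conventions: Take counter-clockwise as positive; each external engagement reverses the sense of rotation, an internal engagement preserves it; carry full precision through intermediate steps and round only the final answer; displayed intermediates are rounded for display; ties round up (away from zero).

1.6580

single-mesh involute tooth geometry (76T engaging 30T at module 3.866)
base radii: r_b1 = 137.553387, r_b2 = 54.297390
tip radii: r_a1 = 149.270126, r_a2 = 63.166574
inv(α') = inv(20.557°) + 2·(-0.389+0.339)·tan α/(76+30) = 0.01587788  ⇒  α' = 20.41175°
a' = a·cos α / cos α' = 204.8980·cos 20.557°/cos 20.41175° = 204.704045
action lengths: √(r_a1²−r_b1²) = 57.970994, √(r_a2²−r_b2²) = 32.277075
base pitch p_b = π·m·cos α = 11.372019
CR = (57.970994 + 32.277075 − 204.704045·sin 20.41175°)/11.372019 = 1.657983
contact ratio ≈ 1.6580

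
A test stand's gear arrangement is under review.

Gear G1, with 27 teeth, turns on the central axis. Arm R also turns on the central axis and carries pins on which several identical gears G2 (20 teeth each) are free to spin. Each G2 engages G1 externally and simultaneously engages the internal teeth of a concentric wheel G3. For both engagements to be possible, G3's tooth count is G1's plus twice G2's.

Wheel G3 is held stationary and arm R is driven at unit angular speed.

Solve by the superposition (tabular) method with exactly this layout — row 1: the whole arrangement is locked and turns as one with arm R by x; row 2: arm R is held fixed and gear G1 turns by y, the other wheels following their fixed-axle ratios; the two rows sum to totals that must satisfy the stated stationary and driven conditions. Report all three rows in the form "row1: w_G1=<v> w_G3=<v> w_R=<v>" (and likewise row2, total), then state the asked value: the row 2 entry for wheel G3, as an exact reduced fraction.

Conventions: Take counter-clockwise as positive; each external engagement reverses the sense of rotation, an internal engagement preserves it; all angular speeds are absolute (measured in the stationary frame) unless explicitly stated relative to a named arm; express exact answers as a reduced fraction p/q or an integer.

recognized (axles ride arm R): planetary set, 27/20/67 teeth
row 1: whole set turns with the arm by x
row 2: sun turns y, ring = −(27/67)·y, arm 0
boundary: total ω_ring = x − (27/67)·y = 0 and total ω_arm = x = 1  ⇒  y = 67/27, x = 1
row 2 ring = −(27/67)·67/27 = -1
totals (row 1 + row 2): sun 1 + 67/27 = 94/27, ring 1 + (-1) = 0, arm 1 + 0 = 1
asked cell (row2, ring) = -1

row1: w_G1=1 w_G3=1 w_R=1
row2: w_G1=67/27 w_G3=-1 w_R=0
total: w_G1=94/27 w_G3=0 w_R=1
asked value: -1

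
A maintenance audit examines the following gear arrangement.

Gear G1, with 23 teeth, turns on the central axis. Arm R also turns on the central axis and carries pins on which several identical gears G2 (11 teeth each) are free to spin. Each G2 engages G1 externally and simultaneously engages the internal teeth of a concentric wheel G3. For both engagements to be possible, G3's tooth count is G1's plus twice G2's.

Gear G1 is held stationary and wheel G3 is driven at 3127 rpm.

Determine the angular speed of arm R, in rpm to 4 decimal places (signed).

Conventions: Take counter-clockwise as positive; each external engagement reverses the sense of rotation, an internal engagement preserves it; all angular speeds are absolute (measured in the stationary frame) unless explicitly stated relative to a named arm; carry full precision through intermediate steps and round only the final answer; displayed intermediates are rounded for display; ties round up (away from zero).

topology: planetary set — G1 23T / G2 11T / G3 45T, arm = carrier (Willis)
normalise by the input: solve with ω_ring = 1, then scale by 3127 rpm
ring teeth: 23 + 2·11 = 45
23(ω_sun−ω_arm) = −45(ω_ring−ω_arm),  ω_sun = 0, ω_ring = 1
23(0−ω_arm) = −45(1−ω_arm)  ⇒  68·ω_arm = 45  ⇒  ω_arm = 45/68
scale: ω_arm = 45/68 × 3127 rpm = +2069.3382 rpm

+2069.3382 rpm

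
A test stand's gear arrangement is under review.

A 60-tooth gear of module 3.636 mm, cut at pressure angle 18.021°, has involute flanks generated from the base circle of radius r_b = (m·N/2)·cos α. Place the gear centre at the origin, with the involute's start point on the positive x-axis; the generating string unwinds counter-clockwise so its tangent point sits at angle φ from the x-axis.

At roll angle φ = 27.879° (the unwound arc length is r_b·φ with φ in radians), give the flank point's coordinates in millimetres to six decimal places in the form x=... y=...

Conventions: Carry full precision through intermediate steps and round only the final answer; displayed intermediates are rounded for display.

topology: single-mesh involute geometry — m = 3.636, N = 60
pitch radius r_p = m·N/2 = 3.636·60/2 = 109.080000
base radius r_b = r_p·cos α = 109.080000·cos 18.021° = 103.728883
roll angle φ = 27.879° = 0.48658034 rad
x = r_b·(cos φ + φ·sin φ) = 115.291013
y = r_b·(sin φ − φ·cos φ) = 3.889777

x=115.291013 y=3.889777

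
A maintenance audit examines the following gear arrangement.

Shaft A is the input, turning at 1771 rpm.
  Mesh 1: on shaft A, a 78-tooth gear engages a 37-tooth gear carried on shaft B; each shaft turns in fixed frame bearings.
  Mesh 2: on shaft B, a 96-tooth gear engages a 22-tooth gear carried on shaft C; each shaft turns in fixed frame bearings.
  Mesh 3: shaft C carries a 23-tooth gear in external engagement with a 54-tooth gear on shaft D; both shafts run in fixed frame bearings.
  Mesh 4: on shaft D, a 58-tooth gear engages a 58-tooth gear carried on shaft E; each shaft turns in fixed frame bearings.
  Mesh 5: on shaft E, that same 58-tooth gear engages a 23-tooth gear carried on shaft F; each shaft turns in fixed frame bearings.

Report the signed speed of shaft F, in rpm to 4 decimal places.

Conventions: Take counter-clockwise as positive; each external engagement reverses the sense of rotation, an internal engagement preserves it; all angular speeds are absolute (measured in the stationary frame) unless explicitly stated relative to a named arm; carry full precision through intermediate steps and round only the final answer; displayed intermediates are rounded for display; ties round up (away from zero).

5-mesh fixed-axis compound train (all bearings frame-fixed)
mesh 1 [78T→37T]: ω = 1771.0000×78/37 = 3733.4595 rpm, sense flips to −
mesh 2 [96T→22T]: ω = 3733.4595×96/22 = 16291.4595 rpm, sense flips to +
mesh 3 [23T→54T]: ω = 16291.4595×23/54 = 6938.9550 rpm, sense flips to −
mesh 4 [58T→58T]: ω = 6938.9550×58/58 = 6938.9550 rpm, sense flips to +
mesh 5 [58T→23T]: ω = 6938.9550×58/23 = 17498.2342 rpm, sense flips to −
signed output speed = -17498.2342 rpm

-17498.2342 rpm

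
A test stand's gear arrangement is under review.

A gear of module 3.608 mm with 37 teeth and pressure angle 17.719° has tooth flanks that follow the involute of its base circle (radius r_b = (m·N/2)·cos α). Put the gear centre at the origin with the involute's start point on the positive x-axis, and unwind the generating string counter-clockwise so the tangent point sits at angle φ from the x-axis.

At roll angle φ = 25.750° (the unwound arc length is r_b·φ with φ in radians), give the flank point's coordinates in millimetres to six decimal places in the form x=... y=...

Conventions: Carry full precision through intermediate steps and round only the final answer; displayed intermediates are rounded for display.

x=69.682010 y=1.885281

single-mesh involute tooth geometry (37T wheel at module 3.608)
pitch radius r_p = m·N/2 = 3.608·37/2 = 66.748000
base radius r_b = r_p·cos α = 66.748000·cos 17.719° = 63.581515
roll angle φ = 25.750° = 0.44942228 rad
x = r_b·(cos φ + φ·sin φ) = 69.682010
y = r_b·(sin φ − φ·cos φ) = 1.885281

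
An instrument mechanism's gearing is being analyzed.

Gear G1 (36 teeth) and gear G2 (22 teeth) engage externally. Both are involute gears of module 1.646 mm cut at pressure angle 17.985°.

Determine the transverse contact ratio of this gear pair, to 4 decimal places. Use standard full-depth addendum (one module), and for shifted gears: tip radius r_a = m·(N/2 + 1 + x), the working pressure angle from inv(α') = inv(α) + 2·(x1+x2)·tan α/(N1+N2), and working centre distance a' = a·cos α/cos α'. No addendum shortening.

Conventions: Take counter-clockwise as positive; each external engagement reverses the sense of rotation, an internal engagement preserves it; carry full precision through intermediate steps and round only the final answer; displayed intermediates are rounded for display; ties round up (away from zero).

single-mesh involute tooth geometry (36T engaging 22T at module 1.646)
base radii: r_b1 = 28.180298, r_b2 = 17.221293
tip radii: r_a1 = 31.274000, r_a2 = 19.752000
no profile shift: α' = α, a' = a
action lengths: √(r_a1²−r_b1²) = 13.562222, √(r_a2²−r_b2²) = 9.673084
base pitch p_b = π·m·cos α = 4.918390
CR = (13.562222 + 9.673084 − 47.734000·sin 17.98500°)/4.918390 = 1.727511
contact ratio ≈ 1.7275

1.7275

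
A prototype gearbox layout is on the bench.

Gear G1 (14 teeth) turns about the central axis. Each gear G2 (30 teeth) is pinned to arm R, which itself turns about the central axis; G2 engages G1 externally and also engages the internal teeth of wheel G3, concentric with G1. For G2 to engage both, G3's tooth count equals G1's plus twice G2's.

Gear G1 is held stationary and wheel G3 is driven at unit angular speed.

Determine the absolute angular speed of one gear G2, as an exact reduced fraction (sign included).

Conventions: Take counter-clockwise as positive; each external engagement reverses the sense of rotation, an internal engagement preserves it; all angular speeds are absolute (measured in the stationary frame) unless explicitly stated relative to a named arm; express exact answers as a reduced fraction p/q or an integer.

recognized (axles ride arm R): planetary set, 14/30/74 teeth
ring teeth: 14 + 2·30 = 74
14(ω_sun−ω_arm) = −74(ω_ring−ω_arm),  ω_sun = 0, ω_ring = 1
14(0−ω_arm) = −74(1−ω_arm)  ⇒  88·ω_arm = 74  ⇒  ω_arm = 37/44
sun–planet mesh: 14·(0−37/44) = −30·(ω_p−ω_arm)  ⇒  ω_p−ω_arm = 259/660
ω_p = 37/44 + 259/660 = 37/30
exact speed ratio = 37/30

37/30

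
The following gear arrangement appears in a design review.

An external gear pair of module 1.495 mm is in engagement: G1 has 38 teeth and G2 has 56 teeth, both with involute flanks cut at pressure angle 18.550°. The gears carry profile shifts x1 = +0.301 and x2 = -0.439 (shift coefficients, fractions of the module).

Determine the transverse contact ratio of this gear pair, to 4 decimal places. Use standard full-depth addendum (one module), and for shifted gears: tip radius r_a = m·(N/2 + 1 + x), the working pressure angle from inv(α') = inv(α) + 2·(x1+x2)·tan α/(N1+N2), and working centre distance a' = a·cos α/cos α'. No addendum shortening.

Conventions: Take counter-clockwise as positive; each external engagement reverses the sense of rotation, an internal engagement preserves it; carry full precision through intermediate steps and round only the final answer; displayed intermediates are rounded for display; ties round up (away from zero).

1.8117

single-mesh involute tooth geometry (38T engaging 56T at module 1.495)
base radii: r_b1 = 26.929258, r_b2 = 39.685222
tip radii: r_a1 = 30.349995, r_a2 = 42.698695
inv(α') = inv(18.550°) + 2·(+0.301-0.439)·tan α/(38+56) = 0.01082211  ⇒  α' = 18.03341°
a' = a·cos α / cos α' = 70.2650·cos 18.550°/cos 18.03341° = 70.055894
action lengths: √(r_a1²−r_b1²) = 13.997759, √(r_a2²−r_b2²) = 15.756323
base pitch p_b = π·m·cos α = 4.452672
CR = (13.997759 + 15.756323 − 70.055894·sin 18.03341°)/4.452672 = 1.811671
contact ratio ≈ 1.8117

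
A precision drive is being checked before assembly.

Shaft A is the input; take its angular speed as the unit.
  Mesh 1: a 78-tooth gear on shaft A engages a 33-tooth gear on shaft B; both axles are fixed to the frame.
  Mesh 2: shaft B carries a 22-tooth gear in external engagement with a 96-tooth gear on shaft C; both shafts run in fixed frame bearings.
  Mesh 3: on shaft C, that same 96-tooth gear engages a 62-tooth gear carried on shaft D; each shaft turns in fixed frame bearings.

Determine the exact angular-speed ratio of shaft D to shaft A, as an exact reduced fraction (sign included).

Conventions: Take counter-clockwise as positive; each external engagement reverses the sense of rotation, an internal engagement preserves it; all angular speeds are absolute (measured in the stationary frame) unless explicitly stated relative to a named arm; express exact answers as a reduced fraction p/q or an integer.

class = fixed-axis compound train [3 meshes; 3 ratios multiply, 3 sense flips]
mesh 1 [78T→33T]: running ratio 26/11, sense −
mesh 2 [22T→96T]: running ratio 13/24, sense +
mesh 3 [96T→62T]: running ratio 26/31, sense −
ω_out/ω_in = -26/31

-26/31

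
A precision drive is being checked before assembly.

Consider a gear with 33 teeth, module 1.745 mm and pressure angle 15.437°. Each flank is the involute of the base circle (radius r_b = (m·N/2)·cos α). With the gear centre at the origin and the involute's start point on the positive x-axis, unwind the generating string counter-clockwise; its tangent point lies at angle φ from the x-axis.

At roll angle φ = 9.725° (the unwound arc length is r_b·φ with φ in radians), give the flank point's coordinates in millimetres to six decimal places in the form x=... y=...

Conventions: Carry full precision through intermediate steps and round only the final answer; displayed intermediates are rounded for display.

x=28.150683 y=0.045108

single-mesh involute tooth geometry (33T wheel at module 1.745)
pitch radius r_p = m·N/2 = 1.745·33/2 = 28.792500
base radius r_b = r_p·cos α = 28.792500·cos 15.437° = 27.753774
roll angle φ = 9.725° = 0.16973327 rad
x = r_b·(cos φ + φ·sin φ) = 28.150683
y = r_b·(sin φ − φ·cos φ) = 0.045108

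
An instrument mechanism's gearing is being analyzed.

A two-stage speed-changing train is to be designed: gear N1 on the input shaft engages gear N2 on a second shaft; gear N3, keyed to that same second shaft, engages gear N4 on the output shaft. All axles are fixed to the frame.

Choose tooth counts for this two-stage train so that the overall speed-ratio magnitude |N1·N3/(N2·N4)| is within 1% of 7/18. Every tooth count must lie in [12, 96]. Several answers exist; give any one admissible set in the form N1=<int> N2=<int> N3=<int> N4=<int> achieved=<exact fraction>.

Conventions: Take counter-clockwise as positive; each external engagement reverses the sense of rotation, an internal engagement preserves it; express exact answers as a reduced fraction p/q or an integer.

N1=12 N2=36 N3=14 N4=12 achieved=7/18

2-stage fixed-axis compound train for ratio 7/18
target = 7/18 in lowest terms: an exact hit needs N1·N3 = k·7 and N2·N4 = k·18 for one integer k, every count in [12, 96]; additionally prefer no 1:1 stage (N1 ≠ N2, N3 ≠ N4)
k = 1…23: no 1:1-free in-range split of k·7 and k·18 into factor pairs; take k = 24
k = 24: N1·N3 = 168 = 12·14, N2·N4 = 432 = 36·12
achieved = 12·14/(36·12) = 7/18; |achieved − target| = 0 ≤ 7/1800 ✓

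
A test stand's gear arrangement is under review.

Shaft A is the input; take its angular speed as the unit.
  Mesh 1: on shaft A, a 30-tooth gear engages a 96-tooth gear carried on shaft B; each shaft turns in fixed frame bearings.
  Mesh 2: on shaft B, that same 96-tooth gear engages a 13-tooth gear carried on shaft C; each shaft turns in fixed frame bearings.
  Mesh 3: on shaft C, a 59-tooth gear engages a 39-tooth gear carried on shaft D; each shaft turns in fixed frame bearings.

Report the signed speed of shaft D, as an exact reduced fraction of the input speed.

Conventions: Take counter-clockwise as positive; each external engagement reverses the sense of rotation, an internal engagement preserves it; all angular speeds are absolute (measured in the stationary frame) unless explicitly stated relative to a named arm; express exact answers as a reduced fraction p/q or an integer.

3-mesh fixed-axis compound train (all bearings frame-fixed)
mesh 1 [30T→96T]: |ω|/ω_in = 1×30/96 = 5/16, sense flips to −
mesh 2 [96T→13T]: |ω|/ω_in = (5/16)×96/13 = 30/13, sense flips to +
mesh 3 [59T→39T]: |ω|/ω_in = (30/13)×59/39 = 590/169, sense flips to −
signed output speed (× input speed) = -590/169

-590/169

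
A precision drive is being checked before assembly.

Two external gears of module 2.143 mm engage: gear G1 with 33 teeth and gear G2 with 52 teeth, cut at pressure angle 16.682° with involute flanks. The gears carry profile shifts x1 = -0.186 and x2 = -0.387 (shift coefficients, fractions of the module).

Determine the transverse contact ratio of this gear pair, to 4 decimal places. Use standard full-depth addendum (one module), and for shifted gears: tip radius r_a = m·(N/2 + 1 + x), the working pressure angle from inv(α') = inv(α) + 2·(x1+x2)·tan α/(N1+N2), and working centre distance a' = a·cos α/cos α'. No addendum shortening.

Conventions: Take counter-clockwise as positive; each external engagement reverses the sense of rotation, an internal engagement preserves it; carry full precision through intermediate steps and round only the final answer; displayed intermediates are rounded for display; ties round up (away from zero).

single-mesh involute tooth geometry (33T engaging 52T at module 2.143)
base radii: r_b1 = 33.871315, r_b2 = 53.372981
tip radii: r_a1 = 37.103902, r_a2 = 57.031659
inv(α') = inv(16.682°) + 2·(-0.186-0.387)·tan α/(33+52) = 0.00447586  ⇒  α' = 13.51644°
a' = a·cos α / cos α' = 91.0775·cos 16.682°/cos 13.51644° = 89.729543
action lengths: √(r_a1²−r_b1²) = 15.147065, √(r_a2²−r_b2²) = 20.098134
base pitch p_b = π·m·cos α = 6.449083
CR = (15.147065 + 20.098134 − 89.729543·sin 13.51644°)/6.449083 = 2.213218
contact ratio ≈ 2.2132

2.2132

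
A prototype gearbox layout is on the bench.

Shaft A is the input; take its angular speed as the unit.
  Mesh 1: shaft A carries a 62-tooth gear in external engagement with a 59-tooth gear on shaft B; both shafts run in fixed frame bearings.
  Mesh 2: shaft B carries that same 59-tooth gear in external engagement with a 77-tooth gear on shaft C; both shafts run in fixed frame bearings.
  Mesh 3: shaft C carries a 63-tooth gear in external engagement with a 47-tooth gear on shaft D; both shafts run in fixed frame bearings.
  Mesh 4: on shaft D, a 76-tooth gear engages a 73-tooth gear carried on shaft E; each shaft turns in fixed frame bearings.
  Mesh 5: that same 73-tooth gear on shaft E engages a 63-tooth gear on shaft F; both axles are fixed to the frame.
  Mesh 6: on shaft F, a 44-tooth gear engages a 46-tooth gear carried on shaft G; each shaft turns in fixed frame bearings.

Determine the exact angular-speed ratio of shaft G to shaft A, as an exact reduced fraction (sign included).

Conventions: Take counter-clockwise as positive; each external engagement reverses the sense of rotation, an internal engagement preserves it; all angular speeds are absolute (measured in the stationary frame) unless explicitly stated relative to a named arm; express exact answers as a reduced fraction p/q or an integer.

9424/7567

class = fixed-axis compound train [6 meshes; 6 ratios multiply, 6 sense flips]
mesh 1 [62T→59T]: running ratio 62/59, sense −
mesh 2 [59T→77T]: running ratio 62/77, sense +
mesh 3 [63T→47T]: running ratio 558/517, sense −
mesh 4 [76T→73T]: running ratio 42408/37741, sense +
mesh 5 [73T→63T]: running ratio 4712/3619, sense −
mesh 6 [44T→46T]: running ratio 9424/7567, sense +
ω_out/ω_in = 9424/7567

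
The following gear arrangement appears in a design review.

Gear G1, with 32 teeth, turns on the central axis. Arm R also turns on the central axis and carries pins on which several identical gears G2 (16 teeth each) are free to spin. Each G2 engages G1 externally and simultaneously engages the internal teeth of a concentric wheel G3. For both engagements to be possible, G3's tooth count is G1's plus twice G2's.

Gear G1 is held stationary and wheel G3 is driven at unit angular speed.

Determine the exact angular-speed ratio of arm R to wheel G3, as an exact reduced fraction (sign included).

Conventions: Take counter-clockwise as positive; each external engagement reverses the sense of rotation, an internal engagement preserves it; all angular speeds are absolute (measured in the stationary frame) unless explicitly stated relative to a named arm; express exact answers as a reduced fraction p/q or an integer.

planetary set (32T centre, 16T on arm, 64T internal) — Willis relation
ring teeth: 32 + 2·16 = 64
32(ω_sun−ω_arm) = −64(ω_ring−ω_arm),  ω_sun = 0, ω_ring = 1
32(0−ω_arm) = −64(1−ω_arm)  ⇒  96·ω_arm = 64  ⇒  ω_arm = 2/3
ω_out/ω_in = 2/3

2/3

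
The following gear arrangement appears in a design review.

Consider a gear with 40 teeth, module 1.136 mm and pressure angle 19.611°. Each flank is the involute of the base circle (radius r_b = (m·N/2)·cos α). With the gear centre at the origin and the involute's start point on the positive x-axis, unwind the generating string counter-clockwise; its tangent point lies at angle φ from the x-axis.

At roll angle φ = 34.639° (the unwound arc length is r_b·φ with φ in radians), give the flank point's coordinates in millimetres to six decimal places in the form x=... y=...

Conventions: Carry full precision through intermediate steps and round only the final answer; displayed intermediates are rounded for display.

x=24.963100 y=1.519518

recognized (one wheel, involute flank): single-mesh tooth geometry, m = 1.136, N = 40
pitch radius r_p = m·N/2 = 1.136·40/2 = 22.720000
base radius r_b = r_p·cos α = 22.720000·cos 19.611° = 21.402082
roll angle φ = 34.639° = 0.60456460 rad
x = r_b·(cos φ + φ·sin φ) = 24.963100
y = r_b·(sin φ − φ·cos φ) = 1.519518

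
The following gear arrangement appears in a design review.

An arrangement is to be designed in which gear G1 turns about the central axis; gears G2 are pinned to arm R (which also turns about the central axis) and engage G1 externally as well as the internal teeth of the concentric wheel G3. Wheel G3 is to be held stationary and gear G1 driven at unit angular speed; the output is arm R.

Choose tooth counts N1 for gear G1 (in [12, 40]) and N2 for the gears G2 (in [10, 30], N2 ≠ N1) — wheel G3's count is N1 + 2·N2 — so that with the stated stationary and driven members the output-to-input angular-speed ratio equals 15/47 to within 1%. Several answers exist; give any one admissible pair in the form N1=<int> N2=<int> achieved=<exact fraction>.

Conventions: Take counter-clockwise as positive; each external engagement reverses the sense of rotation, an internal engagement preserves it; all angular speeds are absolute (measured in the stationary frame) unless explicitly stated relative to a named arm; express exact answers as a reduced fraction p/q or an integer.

class = planetary set [ratio 15/47 wanted; Willis about the carrier]
Willis with ω_ring = 0: ω_arm/ω_sun = N1/(N1+N3); set equal to 15/47  ⇒  N3/N1 = 1/(15/47) − 1 = 32/15
N3 = N1 + 2·N2  ⇒  N2/N1 = (N3/N1 − 1)/2 = (32/15 − 1)/2 = 17/30
smallest multiple with N1 ≥ 12 and N2 ≥ 10: k = 1  ⇒  N1 = 1·30 = 30, N2 = 1·17 = 17 (N1 ≤ 40, N2 ≤ 30, N2 ≠ N1 ✓), N3 = 30 + 2·17 = 64
check: N1/(N1+N3) with N1 = 30, N3 = 64 gives 15/47; |achieved − target| = 0 ≤ 3/940 ✓

N1=30 N2=17 achieved=15/47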